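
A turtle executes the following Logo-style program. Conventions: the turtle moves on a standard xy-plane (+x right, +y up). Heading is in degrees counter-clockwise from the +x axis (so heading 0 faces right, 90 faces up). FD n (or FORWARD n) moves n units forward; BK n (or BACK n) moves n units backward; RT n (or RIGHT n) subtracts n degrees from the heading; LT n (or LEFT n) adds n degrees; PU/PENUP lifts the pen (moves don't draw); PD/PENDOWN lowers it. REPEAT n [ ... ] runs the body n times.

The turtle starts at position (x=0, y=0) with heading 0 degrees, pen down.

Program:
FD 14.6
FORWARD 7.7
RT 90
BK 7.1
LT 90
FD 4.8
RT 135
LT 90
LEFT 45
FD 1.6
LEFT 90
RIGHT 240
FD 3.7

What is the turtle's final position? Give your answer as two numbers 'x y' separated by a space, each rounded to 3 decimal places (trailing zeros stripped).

Executing turtle program step by step:
Start: pos=(0,0), heading=0, pen down
FD 14.6: (0,0) -> (14.6,0) [heading=0, draw]
FD 7.7: (14.6,0) -> (22.3,0) [heading=0, draw]
RT 90: heading 0 -> 270
BK 7.1: (22.3,0) -> (22.3,7.1) [heading=270, draw]
LT 90: heading 270 -> 0
FD 4.8: (22.3,7.1) -> (27.1,7.1) [heading=0, draw]
RT 135: heading 0 -> 225
LT 90: heading 225 -> 315
LT 45: heading 315 -> 0
FD 1.6: (27.1,7.1) -> (28.7,7.1) [heading=0, draw]
LT 90: heading 0 -> 90
RT 240: heading 90 -> 210
FD 3.7: (28.7,7.1) -> (25.496,5.25) [heading=210, draw]
Final: pos=(25.496,5.25), heading=210, 6 segment(s) drawn

Answer: 25.496 5.25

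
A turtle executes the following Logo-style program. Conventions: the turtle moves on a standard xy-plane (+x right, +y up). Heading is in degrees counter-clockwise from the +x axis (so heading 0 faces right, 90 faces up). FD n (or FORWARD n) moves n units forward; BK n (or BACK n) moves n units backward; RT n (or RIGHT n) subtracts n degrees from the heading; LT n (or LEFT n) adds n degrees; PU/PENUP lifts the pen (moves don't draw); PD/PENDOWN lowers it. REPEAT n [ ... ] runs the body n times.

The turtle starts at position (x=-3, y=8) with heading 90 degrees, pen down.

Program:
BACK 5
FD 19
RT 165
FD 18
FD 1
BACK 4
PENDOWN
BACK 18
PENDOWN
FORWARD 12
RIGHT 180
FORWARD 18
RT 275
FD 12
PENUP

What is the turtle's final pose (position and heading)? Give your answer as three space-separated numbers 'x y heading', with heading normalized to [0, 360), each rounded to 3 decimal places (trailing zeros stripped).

Executing turtle program step by step:
Start: pos=(-3,8), heading=90, pen down
BK 5: (-3,8) -> (-3,3) [heading=90, draw]
FD 19: (-3,3) -> (-3,22) [heading=90, draw]
RT 165: heading 90 -> 285
FD 18: (-3,22) -> (1.659,4.613) [heading=285, draw]
FD 1: (1.659,4.613) -> (1.918,3.647) [heading=285, draw]
BK 4: (1.918,3.647) -> (0.882,7.511) [heading=285, draw]
PD: pen down
BK 18: (0.882,7.511) -> (-3.776,24.898) [heading=285, draw]
PD: pen down
FD 12: (-3.776,24.898) -> (-0.671,13.307) [heading=285, draw]
RT 180: heading 285 -> 105
FD 18: (-0.671,13.307) -> (-5.329,30.693) [heading=105, draw]
RT 275: heading 105 -> 190
FD 12: (-5.329,30.693) -> (-17.147,28.61) [heading=190, draw]
PU: pen up
Final: pos=(-17.147,28.61), heading=190, 9 segment(s) drawn

Answer: -17.147 28.61 190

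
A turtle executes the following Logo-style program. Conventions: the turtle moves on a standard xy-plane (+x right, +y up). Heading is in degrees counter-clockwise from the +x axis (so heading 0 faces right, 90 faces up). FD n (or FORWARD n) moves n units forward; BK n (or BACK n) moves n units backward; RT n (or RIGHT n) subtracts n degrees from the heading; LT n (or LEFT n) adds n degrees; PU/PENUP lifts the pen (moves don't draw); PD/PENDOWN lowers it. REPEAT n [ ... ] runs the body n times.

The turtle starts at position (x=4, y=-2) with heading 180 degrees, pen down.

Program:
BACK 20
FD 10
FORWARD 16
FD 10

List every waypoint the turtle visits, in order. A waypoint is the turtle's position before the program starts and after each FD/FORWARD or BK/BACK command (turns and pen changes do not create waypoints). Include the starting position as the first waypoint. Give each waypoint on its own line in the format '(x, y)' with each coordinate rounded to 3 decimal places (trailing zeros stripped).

Answer: (4, -2)
(24, -2)
(14, -2)
(-2, -2)
(-12, -2)

Derivation:
Executing turtle program step by step:
Start: pos=(4,-2), heading=180, pen down
BK 20: (4,-2) -> (24,-2) [heading=180, draw]
FD 10: (24,-2) -> (14,-2) [heading=180, draw]
FD 16: (14,-2) -> (-2,-2) [heading=180, draw]
FD 10: (-2,-2) -> (-12,-2) [heading=180, draw]
Final: pos=(-12,-2), heading=180, 4 segment(s) drawn
Waypoints (5 total):
(4, -2)
(24, -2)
(14, -2)
(-2, -2)
(-12, -2)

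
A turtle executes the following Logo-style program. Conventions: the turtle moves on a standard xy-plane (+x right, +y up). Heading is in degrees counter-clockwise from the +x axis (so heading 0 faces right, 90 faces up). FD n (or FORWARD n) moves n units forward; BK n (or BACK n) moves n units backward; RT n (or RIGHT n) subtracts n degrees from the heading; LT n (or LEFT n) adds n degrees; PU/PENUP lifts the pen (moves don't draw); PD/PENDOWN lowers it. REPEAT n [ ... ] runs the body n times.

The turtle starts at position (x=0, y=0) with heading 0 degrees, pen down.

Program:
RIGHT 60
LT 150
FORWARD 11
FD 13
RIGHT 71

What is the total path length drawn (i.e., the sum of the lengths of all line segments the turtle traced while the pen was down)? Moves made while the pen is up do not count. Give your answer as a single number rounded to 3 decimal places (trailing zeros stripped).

Executing turtle program step by step:
Start: pos=(0,0), heading=0, pen down
RT 60: heading 0 -> 300
LT 150: heading 300 -> 90
FD 11: (0,0) -> (0,11) [heading=90, draw]
FD 13: (0,11) -> (0,24) [heading=90, draw]
RT 71: heading 90 -> 19
Final: pos=(0,24), heading=19, 2 segment(s) drawn

Segment lengths:
  seg 1: (0,0) -> (0,11), length = 11
  seg 2: (0,11) -> (0,24), length = 13
Total = 24

Answer: 24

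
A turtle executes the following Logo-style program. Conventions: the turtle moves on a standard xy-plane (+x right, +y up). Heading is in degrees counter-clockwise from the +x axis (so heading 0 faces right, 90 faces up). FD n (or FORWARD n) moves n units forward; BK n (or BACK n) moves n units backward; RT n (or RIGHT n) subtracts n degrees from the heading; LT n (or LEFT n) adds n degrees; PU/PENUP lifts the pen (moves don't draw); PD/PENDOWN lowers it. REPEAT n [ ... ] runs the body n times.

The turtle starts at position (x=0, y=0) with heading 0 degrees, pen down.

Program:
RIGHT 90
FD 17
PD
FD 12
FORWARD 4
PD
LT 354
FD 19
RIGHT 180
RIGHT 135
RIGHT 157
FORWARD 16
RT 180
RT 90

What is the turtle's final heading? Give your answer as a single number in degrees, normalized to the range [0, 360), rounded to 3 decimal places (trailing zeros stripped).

Executing turtle program step by step:
Start: pos=(0,0), heading=0, pen down
RT 90: heading 0 -> 270
FD 17: (0,0) -> (0,-17) [heading=270, draw]
PD: pen down
FD 12: (0,-17) -> (0,-29) [heading=270, draw]
FD 4: (0,-29) -> (0,-33) [heading=270, draw]
PD: pen down
LT 354: heading 270 -> 264
FD 19: (0,-33) -> (-1.986,-51.896) [heading=264, draw]
RT 180: heading 264 -> 84
RT 135: heading 84 -> 309
RT 157: heading 309 -> 152
FD 16: (-1.986,-51.896) -> (-16.113,-44.384) [heading=152, draw]
RT 180: heading 152 -> 332
RT 90: heading 332 -> 242
Final: pos=(-16.113,-44.384), heading=242, 5 segment(s) drawn

Answer: 242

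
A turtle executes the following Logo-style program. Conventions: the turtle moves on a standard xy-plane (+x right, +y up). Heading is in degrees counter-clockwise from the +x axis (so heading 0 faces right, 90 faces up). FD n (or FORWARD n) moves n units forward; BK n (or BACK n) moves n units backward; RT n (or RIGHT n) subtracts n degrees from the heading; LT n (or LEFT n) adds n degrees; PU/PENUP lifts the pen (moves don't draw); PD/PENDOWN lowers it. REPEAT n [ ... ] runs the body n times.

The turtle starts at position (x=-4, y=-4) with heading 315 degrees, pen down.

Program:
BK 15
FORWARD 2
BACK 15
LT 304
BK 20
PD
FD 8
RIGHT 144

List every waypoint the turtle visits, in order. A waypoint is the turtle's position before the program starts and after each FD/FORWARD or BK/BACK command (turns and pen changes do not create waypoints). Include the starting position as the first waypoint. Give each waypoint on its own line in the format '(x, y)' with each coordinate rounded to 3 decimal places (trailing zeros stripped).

Answer: (-4, -4)
(-14.607, 6.607)
(-13.192, 5.192)
(-23.799, 15.799)
(-19.983, 35.432)
(-21.509, 27.579)

Derivation:
Executing turtle program step by step:
Start: pos=(-4,-4), heading=315, pen down
BK 15: (-4,-4) -> (-14.607,6.607) [heading=315, draw]
FD 2: (-14.607,6.607) -> (-13.192,5.192) [heading=315, draw]
BK 15: (-13.192,5.192) -> (-23.799,15.799) [heading=315, draw]
LT 304: heading 315 -> 259
BK 20: (-23.799,15.799) -> (-19.983,35.432) [heading=259, draw]
PD: pen down
FD 8: (-19.983,35.432) -> (-21.509,27.579) [heading=259, draw]
RT 144: heading 259 -> 115
Final: pos=(-21.509,27.579), heading=115, 5 segment(s) drawn
Waypoints (6 total):
(-4, -4)
(-14.607, 6.607)
(-13.192, 5.192)
(-23.799, 15.799)
(-19.983, 35.432)
(-21.509, 27.579)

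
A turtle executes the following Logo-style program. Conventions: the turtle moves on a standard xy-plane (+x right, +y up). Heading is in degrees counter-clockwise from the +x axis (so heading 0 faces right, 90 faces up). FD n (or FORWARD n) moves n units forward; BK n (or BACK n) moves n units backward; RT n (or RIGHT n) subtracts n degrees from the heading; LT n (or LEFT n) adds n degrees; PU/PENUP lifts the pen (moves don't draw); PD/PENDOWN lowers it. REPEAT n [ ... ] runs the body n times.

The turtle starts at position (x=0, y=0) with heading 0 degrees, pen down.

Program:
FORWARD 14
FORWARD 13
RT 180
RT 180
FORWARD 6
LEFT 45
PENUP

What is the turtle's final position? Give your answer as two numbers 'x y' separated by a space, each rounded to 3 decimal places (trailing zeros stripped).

Executing turtle program step by step:
Start: pos=(0,0), heading=0, pen down
FD 14: (0,0) -> (14,0) [heading=0, draw]
FD 13: (14,0) -> (27,0) [heading=0, draw]
RT 180: heading 0 -> 180
RT 180: heading 180 -> 0
FD 6: (27,0) -> (33,0) [heading=0, draw]
LT 45: heading 0 -> 45
PU: pen up
Final: pos=(33,0), heading=45, 3 segment(s) drawn

Answer: 33 0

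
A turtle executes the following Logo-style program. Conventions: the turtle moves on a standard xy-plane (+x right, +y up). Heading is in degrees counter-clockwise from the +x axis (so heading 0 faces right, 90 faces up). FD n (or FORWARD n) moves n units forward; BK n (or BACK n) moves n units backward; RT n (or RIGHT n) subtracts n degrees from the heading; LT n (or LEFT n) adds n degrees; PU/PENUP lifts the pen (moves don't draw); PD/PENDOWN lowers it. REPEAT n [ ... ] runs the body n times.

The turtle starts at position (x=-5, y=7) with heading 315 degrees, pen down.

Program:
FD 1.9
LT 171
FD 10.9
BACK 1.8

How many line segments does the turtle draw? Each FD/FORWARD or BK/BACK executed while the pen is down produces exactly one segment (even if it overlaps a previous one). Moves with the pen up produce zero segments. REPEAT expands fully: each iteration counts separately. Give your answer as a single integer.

Executing turtle program step by step:
Start: pos=(-5,7), heading=315, pen down
FD 1.9: (-5,7) -> (-3.656,5.656) [heading=315, draw]
LT 171: heading 315 -> 126
FD 10.9: (-3.656,5.656) -> (-10.063,14.475) [heading=126, draw]
BK 1.8: (-10.063,14.475) -> (-9.005,13.019) [heading=126, draw]
Final: pos=(-9.005,13.019), heading=126, 3 segment(s) drawn
Segments drawn: 3

Answer: 3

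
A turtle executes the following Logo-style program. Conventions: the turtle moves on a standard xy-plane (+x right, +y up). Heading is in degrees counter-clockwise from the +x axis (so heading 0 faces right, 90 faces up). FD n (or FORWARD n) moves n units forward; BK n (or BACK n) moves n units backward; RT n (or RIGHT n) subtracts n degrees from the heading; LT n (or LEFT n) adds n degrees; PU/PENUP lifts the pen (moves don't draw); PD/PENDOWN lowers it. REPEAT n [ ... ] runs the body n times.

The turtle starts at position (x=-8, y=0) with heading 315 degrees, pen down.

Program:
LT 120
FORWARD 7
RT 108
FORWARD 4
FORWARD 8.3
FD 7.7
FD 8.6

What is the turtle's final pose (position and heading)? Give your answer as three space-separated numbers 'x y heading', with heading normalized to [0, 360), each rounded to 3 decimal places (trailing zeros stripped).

Executing turtle program step by step:
Start: pos=(-8,0), heading=315, pen down
LT 120: heading 315 -> 75
FD 7: (-8,0) -> (-6.188,6.761) [heading=75, draw]
RT 108: heading 75 -> 327
FD 4: (-6.188,6.761) -> (-2.834,4.583) [heading=327, draw]
FD 8.3: (-2.834,4.583) -> (4.127,0.062) [heading=327, draw]
FD 7.7: (4.127,0.062) -> (10.585,-4.131) [heading=327, draw]
FD 8.6: (10.585,-4.131) -> (17.798,-8.815) [heading=327, draw]
Final: pos=(17.798,-8.815), heading=327, 5 segment(s) drawn

Answer: 17.798 -8.815 327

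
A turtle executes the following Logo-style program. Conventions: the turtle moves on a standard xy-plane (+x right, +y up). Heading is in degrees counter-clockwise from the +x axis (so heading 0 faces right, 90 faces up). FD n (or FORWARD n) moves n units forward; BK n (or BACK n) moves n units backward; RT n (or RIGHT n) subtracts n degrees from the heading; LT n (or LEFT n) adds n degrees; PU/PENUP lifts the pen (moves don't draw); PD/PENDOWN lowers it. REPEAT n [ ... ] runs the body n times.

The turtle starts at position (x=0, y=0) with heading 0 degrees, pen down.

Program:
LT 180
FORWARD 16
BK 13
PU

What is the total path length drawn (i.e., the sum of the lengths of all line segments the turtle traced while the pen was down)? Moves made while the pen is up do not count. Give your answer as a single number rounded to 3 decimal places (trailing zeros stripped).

Executing turtle program step by step:
Start: pos=(0,0), heading=0, pen down
LT 180: heading 0 -> 180
FD 16: (0,0) -> (-16,0) [heading=180, draw]
BK 13: (-16,0) -> (-3,0) [heading=180, draw]
PU: pen up
Final: pos=(-3,0), heading=180, 2 segment(s) drawn

Segment lengths:
  seg 1: (0,0) -> (-16,0), length = 16
  seg 2: (-16,0) -> (-3,0), length = 13
Total = 29

Answer: 29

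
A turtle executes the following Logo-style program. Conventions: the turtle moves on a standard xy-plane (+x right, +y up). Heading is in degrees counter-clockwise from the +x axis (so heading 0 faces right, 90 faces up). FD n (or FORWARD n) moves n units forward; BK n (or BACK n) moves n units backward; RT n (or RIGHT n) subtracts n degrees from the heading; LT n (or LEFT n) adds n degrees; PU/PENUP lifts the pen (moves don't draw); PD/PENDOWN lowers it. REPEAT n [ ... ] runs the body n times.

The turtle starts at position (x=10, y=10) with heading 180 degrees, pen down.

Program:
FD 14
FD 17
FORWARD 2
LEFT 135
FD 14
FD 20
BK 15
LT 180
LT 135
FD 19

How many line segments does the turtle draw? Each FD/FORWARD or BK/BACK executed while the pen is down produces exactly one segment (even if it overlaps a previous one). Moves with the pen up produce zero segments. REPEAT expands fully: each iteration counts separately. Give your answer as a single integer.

Answer: 7

Derivation:
Executing turtle program step by step:
Start: pos=(10,10), heading=180, pen down
FD 14: (10,10) -> (-4,10) [heading=180, draw]
FD 17: (-4,10) -> (-21,10) [heading=180, draw]
FD 2: (-21,10) -> (-23,10) [heading=180, draw]
LT 135: heading 180 -> 315
FD 14: (-23,10) -> (-13.101,0.101) [heading=315, draw]
FD 20: (-13.101,0.101) -> (1.042,-14.042) [heading=315, draw]
BK 15: (1.042,-14.042) -> (-9.565,-3.435) [heading=315, draw]
LT 180: heading 315 -> 135
LT 135: heading 135 -> 270
FD 19: (-9.565,-3.435) -> (-9.565,-22.435) [heading=270, draw]
Final: pos=(-9.565,-22.435), heading=270, 7 segment(s) drawn
Segments drawn: 7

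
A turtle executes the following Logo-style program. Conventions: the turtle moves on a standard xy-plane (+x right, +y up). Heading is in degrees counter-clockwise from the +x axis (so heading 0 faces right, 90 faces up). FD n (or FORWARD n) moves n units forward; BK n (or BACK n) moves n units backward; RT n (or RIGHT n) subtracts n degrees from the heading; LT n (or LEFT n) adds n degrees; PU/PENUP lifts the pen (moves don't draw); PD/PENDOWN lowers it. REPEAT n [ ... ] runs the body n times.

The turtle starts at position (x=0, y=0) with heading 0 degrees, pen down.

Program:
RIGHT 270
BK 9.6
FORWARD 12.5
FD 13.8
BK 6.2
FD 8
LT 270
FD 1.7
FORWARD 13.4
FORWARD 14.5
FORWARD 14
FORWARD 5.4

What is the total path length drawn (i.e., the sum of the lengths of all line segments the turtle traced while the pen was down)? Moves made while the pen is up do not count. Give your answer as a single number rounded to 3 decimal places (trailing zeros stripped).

Answer: 99.1

Derivation:
Executing turtle program step by step:
Start: pos=(0,0), heading=0, pen down
RT 270: heading 0 -> 90
BK 9.6: (0,0) -> (0,-9.6) [heading=90, draw]
FD 12.5: (0,-9.6) -> (0,2.9) [heading=90, draw]
FD 13.8: (0,2.9) -> (0,16.7) [heading=90, draw]
BK 6.2: (0,16.7) -> (0,10.5) [heading=90, draw]
FD 8: (0,10.5) -> (0,18.5) [heading=90, draw]
LT 270: heading 90 -> 0
FD 1.7: (0,18.5) -> (1.7,18.5) [heading=0, draw]
FD 13.4: (1.7,18.5) -> (15.1,18.5) [heading=0, draw]
FD 14.5: (15.1,18.5) -> (29.6,18.5) [heading=0, draw]
FD 14: (29.6,18.5) -> (43.6,18.5) [heading=0, draw]
FD 5.4: (43.6,18.5) -> (49,18.5) [heading=0, draw]
Final: pos=(49,18.5), heading=0, 10 segment(s) drawn

Segment lengths:
  seg 1: (0,0) -> (0,-9.6), length = 9.6
  seg 2: (0,-9.6) -> (0,2.9), length = 12.5
  seg 3: (0,2.9) -> (0,16.7), length = 13.8
  seg 4: (0,16.7) -> (0,10.5), length = 6.2
  seg 5: (0,10.5) -> (0,18.5), length = 8
  seg 6: (0,18.5) -> (1.7,18.5), length = 1.7
  seg 7: (1.7,18.5) -> (15.1,18.5), length = 13.4
  seg 8: (15.1,18.5) -> (29.6,18.5), length = 14.5
  seg 9: (29.6,18.5) -> (43.6,18.5), length = 14
  seg 10: (43.6,18.5) -> (49,18.5), length = 5.4
Total = 99.1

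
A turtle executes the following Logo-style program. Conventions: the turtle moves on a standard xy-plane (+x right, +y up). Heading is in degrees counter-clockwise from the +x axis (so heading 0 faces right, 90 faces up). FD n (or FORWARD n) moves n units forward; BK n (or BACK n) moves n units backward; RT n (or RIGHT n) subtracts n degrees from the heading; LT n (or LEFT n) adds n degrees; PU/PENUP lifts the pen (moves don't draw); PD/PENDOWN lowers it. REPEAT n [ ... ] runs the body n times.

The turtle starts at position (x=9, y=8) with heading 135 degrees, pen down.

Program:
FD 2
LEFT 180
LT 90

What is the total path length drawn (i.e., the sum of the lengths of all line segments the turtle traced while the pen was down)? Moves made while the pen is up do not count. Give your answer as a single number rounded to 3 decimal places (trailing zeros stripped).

Answer: 2

Derivation:
Executing turtle program step by step:
Start: pos=(9,8), heading=135, pen down
FD 2: (9,8) -> (7.586,9.414) [heading=135, draw]
LT 180: heading 135 -> 315
LT 90: heading 315 -> 45
Final: pos=(7.586,9.414), heading=45, 1 segment(s) drawn

Segment lengths:
  seg 1: (9,8) -> (7.586,9.414), length = 2
Total = 2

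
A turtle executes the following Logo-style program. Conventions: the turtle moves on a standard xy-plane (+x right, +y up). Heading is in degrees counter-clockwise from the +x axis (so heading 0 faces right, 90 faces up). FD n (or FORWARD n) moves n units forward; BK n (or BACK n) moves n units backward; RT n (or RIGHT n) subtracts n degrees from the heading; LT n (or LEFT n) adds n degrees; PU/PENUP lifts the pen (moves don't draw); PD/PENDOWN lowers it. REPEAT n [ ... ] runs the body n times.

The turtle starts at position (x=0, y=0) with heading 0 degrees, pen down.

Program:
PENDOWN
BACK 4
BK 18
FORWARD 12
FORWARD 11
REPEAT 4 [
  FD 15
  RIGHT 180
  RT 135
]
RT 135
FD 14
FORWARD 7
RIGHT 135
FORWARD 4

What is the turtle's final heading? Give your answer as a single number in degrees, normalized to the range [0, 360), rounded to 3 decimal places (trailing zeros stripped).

Executing turtle program step by step:
Start: pos=(0,0), heading=0, pen down
PD: pen down
BK 4: (0,0) -> (-4,0) [heading=0, draw]
BK 18: (-4,0) -> (-22,0) [heading=0, draw]
FD 12: (-22,0) -> (-10,0) [heading=0, draw]
FD 11: (-10,0) -> (1,0) [heading=0, draw]
REPEAT 4 [
  -- iteration 1/4 --
  FD 15: (1,0) -> (16,0) [heading=0, draw]
  RT 180: heading 0 -> 180
  RT 135: heading 180 -> 45
  -- iteration 2/4 --
  FD 15: (16,0) -> (26.607,10.607) [heading=45, draw]
  RT 180: heading 45 -> 225
  RT 135: heading 225 -> 90
  -- iteration 3/4 --
  FD 15: (26.607,10.607) -> (26.607,25.607) [heading=90, draw]
  RT 180: heading 90 -> 270
  RT 135: heading 270 -> 135
  -- iteration 4/4 --
  FD 15: (26.607,25.607) -> (16,36.213) [heading=135, draw]
  RT 180: heading 135 -> 315
  RT 135: heading 315 -> 180
]
RT 135: heading 180 -> 45
FD 14: (16,36.213) -> (25.899,46.113) [heading=45, draw]
FD 7: (25.899,46.113) -> (30.849,51.062) [heading=45, draw]
RT 135: heading 45 -> 270
FD 4: (30.849,51.062) -> (30.849,47.062) [heading=270, draw]
Final: pos=(30.849,47.062), heading=270, 11 segment(s) drawn

Answer: 270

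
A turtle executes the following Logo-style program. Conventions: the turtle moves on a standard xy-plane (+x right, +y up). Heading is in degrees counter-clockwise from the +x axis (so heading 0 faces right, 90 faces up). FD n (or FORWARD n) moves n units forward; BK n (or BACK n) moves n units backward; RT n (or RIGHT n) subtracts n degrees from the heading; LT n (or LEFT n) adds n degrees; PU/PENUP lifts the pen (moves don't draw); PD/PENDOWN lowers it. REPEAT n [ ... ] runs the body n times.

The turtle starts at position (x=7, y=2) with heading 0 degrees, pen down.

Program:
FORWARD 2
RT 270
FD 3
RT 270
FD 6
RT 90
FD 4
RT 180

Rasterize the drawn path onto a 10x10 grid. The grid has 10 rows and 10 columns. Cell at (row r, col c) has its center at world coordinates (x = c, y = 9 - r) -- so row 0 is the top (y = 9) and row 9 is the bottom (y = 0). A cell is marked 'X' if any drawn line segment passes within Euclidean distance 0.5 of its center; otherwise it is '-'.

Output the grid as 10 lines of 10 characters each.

Answer: ---X------
---X------
---X------
---X------
---XXXXXXX
---------X
---------X
-------XXX
----------
----------

Derivation:
Segment 0: (7,2) -> (9,2)
Segment 1: (9,2) -> (9,5)
Segment 2: (9,5) -> (3,5)
Segment 3: (3,5) -> (3,9)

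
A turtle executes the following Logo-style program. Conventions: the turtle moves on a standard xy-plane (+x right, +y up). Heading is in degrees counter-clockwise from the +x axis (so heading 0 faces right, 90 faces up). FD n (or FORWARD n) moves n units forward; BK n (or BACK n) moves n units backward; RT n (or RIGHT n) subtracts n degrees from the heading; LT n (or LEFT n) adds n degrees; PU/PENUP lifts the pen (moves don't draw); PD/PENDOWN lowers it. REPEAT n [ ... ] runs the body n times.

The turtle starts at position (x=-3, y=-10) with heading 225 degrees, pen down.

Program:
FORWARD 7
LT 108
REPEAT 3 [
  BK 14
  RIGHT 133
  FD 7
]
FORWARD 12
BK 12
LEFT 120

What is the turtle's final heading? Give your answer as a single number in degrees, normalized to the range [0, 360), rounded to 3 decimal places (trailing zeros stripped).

Executing turtle program step by step:
Start: pos=(-3,-10), heading=225, pen down
FD 7: (-3,-10) -> (-7.95,-14.95) [heading=225, draw]
LT 108: heading 225 -> 333
REPEAT 3 [
  -- iteration 1/3 --
  BK 14: (-7.95,-14.95) -> (-20.424,-8.594) [heading=333, draw]
  RT 133: heading 333 -> 200
  FD 7: (-20.424,-8.594) -> (-27.002,-10.988) [heading=200, draw]
  -- iteration 2/3 --
  BK 14: (-27.002,-10.988) -> (-13.846,-6.2) [heading=200, draw]
  RT 133: heading 200 -> 67
  FD 7: (-13.846,-6.2) -> (-11.111,0.244) [heading=67, draw]
  -- iteration 3/3 --
  BK 14: (-11.111,0.244) -> (-16.581,-12.643) [heading=67, draw]
  RT 133: heading 67 -> 294
  FD 7: (-16.581,-12.643) -> (-13.734,-19.038) [heading=294, draw]
]
FD 12: (-13.734,-19.038) -> (-8.853,-30.001) [heading=294, draw]
BK 12: (-8.853,-30.001) -> (-13.734,-19.038) [heading=294, draw]
LT 120: heading 294 -> 54
Final: pos=(-13.734,-19.038), heading=54, 9 segment(s) drawn

Answer: 54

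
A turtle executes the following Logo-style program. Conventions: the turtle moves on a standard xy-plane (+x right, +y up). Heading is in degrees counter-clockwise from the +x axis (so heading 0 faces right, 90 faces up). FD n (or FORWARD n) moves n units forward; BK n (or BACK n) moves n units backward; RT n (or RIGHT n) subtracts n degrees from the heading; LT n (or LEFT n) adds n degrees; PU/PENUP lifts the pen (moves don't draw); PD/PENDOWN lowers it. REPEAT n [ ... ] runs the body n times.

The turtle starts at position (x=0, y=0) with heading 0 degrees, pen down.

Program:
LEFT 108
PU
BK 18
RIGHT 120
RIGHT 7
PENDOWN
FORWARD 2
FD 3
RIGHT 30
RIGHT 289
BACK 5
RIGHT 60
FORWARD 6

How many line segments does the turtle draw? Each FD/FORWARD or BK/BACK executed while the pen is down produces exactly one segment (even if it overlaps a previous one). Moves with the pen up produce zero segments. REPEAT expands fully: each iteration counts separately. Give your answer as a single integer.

Answer: 4

Derivation:
Executing turtle program step by step:
Start: pos=(0,0), heading=0, pen down
LT 108: heading 0 -> 108
PU: pen up
BK 18: (0,0) -> (5.562,-17.119) [heading=108, move]
RT 120: heading 108 -> 348
RT 7: heading 348 -> 341
PD: pen down
FD 2: (5.562,-17.119) -> (7.453,-17.77) [heading=341, draw]
FD 3: (7.453,-17.77) -> (10.29,-18.747) [heading=341, draw]
RT 30: heading 341 -> 311
RT 289: heading 311 -> 22
BK 5: (10.29,-18.747) -> (5.654,-20.62) [heading=22, draw]
RT 60: heading 22 -> 322
FD 6: (5.654,-20.62) -> (10.382,-24.314) [heading=322, draw]
Final: pos=(10.382,-24.314), heading=322, 4 segment(s) drawn
Segments drawn: 4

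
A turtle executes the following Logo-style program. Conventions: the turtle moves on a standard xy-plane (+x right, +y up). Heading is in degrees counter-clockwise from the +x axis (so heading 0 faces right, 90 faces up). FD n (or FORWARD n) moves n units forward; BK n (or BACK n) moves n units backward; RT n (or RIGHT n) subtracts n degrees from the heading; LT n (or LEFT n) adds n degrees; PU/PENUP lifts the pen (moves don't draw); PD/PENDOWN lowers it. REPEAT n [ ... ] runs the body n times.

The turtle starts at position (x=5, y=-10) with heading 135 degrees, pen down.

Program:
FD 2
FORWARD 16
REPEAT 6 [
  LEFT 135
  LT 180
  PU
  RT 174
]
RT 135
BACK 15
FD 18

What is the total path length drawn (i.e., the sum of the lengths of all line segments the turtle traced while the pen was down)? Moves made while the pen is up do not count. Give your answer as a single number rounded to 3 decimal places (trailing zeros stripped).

Executing turtle program step by step:
Start: pos=(5,-10), heading=135, pen down
FD 2: (5,-10) -> (3.586,-8.586) [heading=135, draw]
FD 16: (3.586,-8.586) -> (-7.728,2.728) [heading=135, draw]
REPEAT 6 [
  -- iteration 1/6 --
  LT 135: heading 135 -> 270
  LT 180: heading 270 -> 90
  PU: pen up
  RT 174: heading 90 -> 276
  -- iteration 2/6 --
  LT 135: heading 276 -> 51
  LT 180: heading 51 -> 231
  PU: pen up
  RT 174: heading 231 -> 57
  -- iteration 3/6 --
  LT 135: heading 57 -> 192
  LT 180: heading 192 -> 12
  PU: pen up
  RT 174: heading 12 -> 198
  -- iteration 4/6 --
  LT 135: heading 198 -> 333
  LT 180: heading 333 -> 153
  PU: pen up
  RT 174: heading 153 -> 339
  -- iteration 5/6 --
  LT 135: heading 339 -> 114
  LT 180: heading 114 -> 294
  PU: pen up
  RT 174: heading 294 -> 120
  -- iteration 6/6 --
  LT 135: heading 120 -> 255
  LT 180: heading 255 -> 75
  PU: pen up
  RT 174: heading 75 -> 261
]
RT 135: heading 261 -> 126
BK 15: (-7.728,2.728) -> (1.089,-9.407) [heading=126, move]
FD 18: (1.089,-9.407) -> (-9.491,5.155) [heading=126, move]
Final: pos=(-9.491,5.155), heading=126, 2 segment(s) drawn

Segment lengths:
  seg 1: (5,-10) -> (3.586,-8.586), length = 2
  seg 2: (3.586,-8.586) -> (-7.728,2.728), length = 16
Total = 18

Answer: 18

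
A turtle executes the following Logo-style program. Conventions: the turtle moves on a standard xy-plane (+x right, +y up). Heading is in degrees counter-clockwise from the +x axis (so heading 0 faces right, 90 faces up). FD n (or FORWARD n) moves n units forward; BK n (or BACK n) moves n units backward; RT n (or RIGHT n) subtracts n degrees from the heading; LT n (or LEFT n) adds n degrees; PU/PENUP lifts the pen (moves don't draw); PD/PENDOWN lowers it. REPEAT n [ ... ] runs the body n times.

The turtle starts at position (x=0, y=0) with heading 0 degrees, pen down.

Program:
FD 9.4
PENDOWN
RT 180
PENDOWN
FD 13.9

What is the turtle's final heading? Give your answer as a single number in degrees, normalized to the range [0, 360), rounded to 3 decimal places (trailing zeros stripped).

Answer: 180

Derivation:
Executing turtle program step by step:
Start: pos=(0,0), heading=0, pen down
FD 9.4: (0,0) -> (9.4,0) [heading=0, draw]
PD: pen down
RT 180: heading 0 -> 180
PD: pen down
FD 13.9: (9.4,0) -> (-4.5,0) [heading=180, draw]
Final: pos=(-4.5,0), heading=180, 2 segment(s) drawn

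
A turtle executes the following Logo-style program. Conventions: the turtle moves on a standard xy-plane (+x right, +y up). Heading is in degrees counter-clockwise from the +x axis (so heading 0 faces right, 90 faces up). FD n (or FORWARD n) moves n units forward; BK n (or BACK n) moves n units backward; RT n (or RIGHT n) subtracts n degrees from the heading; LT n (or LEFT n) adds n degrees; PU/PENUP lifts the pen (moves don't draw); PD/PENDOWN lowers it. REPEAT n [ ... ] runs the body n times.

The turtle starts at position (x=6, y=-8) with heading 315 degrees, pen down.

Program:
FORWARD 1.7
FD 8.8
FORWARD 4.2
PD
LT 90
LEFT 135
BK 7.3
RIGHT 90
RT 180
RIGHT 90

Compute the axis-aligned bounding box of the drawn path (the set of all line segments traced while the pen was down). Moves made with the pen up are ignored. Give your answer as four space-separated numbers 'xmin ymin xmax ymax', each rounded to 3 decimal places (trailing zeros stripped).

Answer: 6 -18.394 23.694 -8

Derivation:
Executing turtle program step by step:
Start: pos=(6,-8), heading=315, pen down
FD 1.7: (6,-8) -> (7.202,-9.202) [heading=315, draw]
FD 8.8: (7.202,-9.202) -> (13.425,-15.425) [heading=315, draw]
FD 4.2: (13.425,-15.425) -> (16.394,-18.394) [heading=315, draw]
PD: pen down
LT 90: heading 315 -> 45
LT 135: heading 45 -> 180
BK 7.3: (16.394,-18.394) -> (23.694,-18.394) [heading=180, draw]
RT 90: heading 180 -> 90
RT 180: heading 90 -> 270
RT 90: heading 270 -> 180
Final: pos=(23.694,-18.394), heading=180, 4 segment(s) drawn

Segment endpoints: x in {6, 7.202, 13.425, 16.394, 23.694}, y in {-18.394, -18.394, -15.425, -9.202, -8}
xmin=6, ymin=-18.394, xmax=23.694, ymax=-8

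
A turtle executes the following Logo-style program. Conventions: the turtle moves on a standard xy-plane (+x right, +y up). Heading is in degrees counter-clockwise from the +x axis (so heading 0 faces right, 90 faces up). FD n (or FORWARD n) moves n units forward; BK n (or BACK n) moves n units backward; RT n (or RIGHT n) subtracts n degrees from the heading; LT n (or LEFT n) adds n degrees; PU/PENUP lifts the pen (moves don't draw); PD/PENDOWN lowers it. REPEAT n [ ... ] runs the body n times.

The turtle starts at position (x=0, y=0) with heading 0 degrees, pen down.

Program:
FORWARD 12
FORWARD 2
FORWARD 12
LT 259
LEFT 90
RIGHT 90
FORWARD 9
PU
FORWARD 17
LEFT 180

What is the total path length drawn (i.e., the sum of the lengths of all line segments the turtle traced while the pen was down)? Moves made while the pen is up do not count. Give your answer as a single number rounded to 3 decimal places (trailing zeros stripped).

Executing turtle program step by step:
Start: pos=(0,0), heading=0, pen down
FD 12: (0,0) -> (12,0) [heading=0, draw]
FD 2: (12,0) -> (14,0) [heading=0, draw]
FD 12: (14,0) -> (26,0) [heading=0, draw]
LT 259: heading 0 -> 259
LT 90: heading 259 -> 349
RT 90: heading 349 -> 259
FD 9: (26,0) -> (24.283,-8.835) [heading=259, draw]
PU: pen up
FD 17: (24.283,-8.835) -> (21.039,-25.522) [heading=259, move]
LT 180: heading 259 -> 79
Final: pos=(21.039,-25.522), heading=79, 4 segment(s) drawn

Segment lengths:
  seg 1: (0,0) -> (12,0), length = 12
  seg 2: (12,0) -> (14,0), length = 2
  seg 3: (14,0) -> (26,0), length = 12
  seg 4: (26,0) -> (24.283,-8.835), length = 9
Total = 35

Answer: 35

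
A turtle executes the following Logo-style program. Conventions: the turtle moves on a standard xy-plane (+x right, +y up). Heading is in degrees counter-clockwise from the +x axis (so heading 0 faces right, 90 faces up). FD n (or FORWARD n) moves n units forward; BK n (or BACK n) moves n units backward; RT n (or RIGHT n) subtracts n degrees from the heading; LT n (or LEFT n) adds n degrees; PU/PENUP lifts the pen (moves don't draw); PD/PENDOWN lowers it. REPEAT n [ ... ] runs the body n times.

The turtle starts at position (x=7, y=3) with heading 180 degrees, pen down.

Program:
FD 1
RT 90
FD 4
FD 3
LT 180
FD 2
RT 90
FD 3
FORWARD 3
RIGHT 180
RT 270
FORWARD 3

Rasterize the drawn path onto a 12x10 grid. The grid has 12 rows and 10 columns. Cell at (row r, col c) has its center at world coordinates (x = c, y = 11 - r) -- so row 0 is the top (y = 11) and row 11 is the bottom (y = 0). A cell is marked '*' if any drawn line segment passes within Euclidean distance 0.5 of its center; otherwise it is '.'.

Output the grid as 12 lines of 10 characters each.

Segment 0: (7,3) -> (6,3)
Segment 1: (6,3) -> (6,7)
Segment 2: (6,7) -> (6,10)
Segment 3: (6,10) -> (6,8)
Segment 4: (6,8) -> (3,8)
Segment 5: (3,8) -> (0,8)
Segment 6: (0,8) -> (-0,11)

Answer: *.........
*.....*...
*.....*...
*******...
......*...
......*...
......*...
......*...
......**..
..........
..........
..........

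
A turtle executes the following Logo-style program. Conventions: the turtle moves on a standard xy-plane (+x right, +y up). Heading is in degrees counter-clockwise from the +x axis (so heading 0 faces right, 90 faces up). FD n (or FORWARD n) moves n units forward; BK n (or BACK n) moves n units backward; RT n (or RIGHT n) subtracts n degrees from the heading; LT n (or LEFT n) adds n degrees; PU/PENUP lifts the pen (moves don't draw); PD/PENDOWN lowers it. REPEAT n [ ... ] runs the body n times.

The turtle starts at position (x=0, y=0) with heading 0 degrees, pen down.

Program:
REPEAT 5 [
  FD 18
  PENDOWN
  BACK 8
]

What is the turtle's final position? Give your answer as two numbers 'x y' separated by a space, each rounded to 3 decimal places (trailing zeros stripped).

Executing turtle program step by step:
Start: pos=(0,0), heading=0, pen down
REPEAT 5 [
  -- iteration 1/5 --
  FD 18: (0,0) -> (18,0) [heading=0, draw]
  PD: pen down
  BK 8: (18,0) -> (10,0) [heading=0, draw]
  -- iteration 2/5 --
  FD 18: (10,0) -> (28,0) [heading=0, draw]
  PD: pen down
  BK 8: (28,0) -> (20,0) [heading=0, draw]
  -- iteration 3/5 --
  FD 18: (20,0) -> (38,0) [heading=0, draw]
  PD: pen down
  BK 8: (38,0) -> (30,0) [heading=0, draw]
  -- iteration 4/5 --
  FD 18: (30,0) -> (48,0) [heading=0, draw]
  PD: pen down
  BK 8: (48,0) -> (40,0) [heading=0, draw]
  -- iteration 5/5 --
  FD 18: (40,0) -> (58,0) [heading=0, draw]
  PD: pen down
  BK 8: (58,0) -> (50,0) [heading=0, draw]
]
Final: pos=(50,0), heading=0, 10 segment(s) drawn

Answer: 50 0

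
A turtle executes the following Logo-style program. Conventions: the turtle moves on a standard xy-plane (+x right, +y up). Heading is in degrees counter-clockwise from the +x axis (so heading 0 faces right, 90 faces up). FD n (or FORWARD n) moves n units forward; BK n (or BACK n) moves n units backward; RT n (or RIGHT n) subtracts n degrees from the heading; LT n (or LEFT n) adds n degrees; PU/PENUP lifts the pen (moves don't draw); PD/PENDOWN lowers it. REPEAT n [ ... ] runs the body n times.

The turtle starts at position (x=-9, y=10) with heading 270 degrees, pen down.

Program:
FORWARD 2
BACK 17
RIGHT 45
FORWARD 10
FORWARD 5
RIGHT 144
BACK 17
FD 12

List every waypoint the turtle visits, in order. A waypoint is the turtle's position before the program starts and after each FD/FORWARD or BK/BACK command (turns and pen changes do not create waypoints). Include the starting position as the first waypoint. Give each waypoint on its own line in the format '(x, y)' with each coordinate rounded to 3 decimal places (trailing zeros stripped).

Answer: (-9, 10)
(-9, 8)
(-9, 25)
(-16.071, 17.929)
(-19.607, 14.393)
(-22.266, -2.397)
(-20.389, 9.455)

Derivation:
Executing turtle program step by step:
Start: pos=(-9,10), heading=270, pen down
FD 2: (-9,10) -> (-9,8) [heading=270, draw]
BK 17: (-9,8) -> (-9,25) [heading=270, draw]
RT 45: heading 270 -> 225
FD 10: (-9,25) -> (-16.071,17.929) [heading=225, draw]
FD 5: (-16.071,17.929) -> (-19.607,14.393) [heading=225, draw]
RT 144: heading 225 -> 81
BK 17: (-19.607,14.393) -> (-22.266,-2.397) [heading=81, draw]
FD 12: (-22.266,-2.397) -> (-20.389,9.455) [heading=81, draw]
Final: pos=(-20.389,9.455), heading=81, 6 segment(s) drawn
Waypoints (7 total):
(-9, 10)
(-9, 8)
(-9, 25)
(-16.071, 17.929)
(-19.607, 14.393)
(-22.266, -2.397)
(-20.389, 9.455)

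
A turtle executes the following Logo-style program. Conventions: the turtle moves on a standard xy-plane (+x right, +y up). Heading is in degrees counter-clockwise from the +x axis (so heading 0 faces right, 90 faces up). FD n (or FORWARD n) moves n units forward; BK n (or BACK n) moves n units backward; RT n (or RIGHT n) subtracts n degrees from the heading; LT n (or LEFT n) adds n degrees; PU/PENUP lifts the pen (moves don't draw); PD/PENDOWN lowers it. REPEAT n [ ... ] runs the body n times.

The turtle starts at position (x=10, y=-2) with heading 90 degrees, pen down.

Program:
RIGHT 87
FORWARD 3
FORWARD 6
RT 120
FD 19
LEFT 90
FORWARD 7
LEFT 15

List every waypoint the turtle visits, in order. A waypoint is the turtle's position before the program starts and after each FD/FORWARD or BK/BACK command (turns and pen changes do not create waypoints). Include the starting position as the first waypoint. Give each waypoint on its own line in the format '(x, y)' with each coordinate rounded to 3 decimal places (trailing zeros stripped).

Executing turtle program step by step:
Start: pos=(10,-2), heading=90, pen down
RT 87: heading 90 -> 3
FD 3: (10,-2) -> (12.996,-1.843) [heading=3, draw]
FD 6: (12.996,-1.843) -> (18.988,-1.529) [heading=3, draw]
RT 120: heading 3 -> 243
FD 19: (18.988,-1.529) -> (10.362,-18.458) [heading=243, draw]
LT 90: heading 243 -> 333
FD 7: (10.362,-18.458) -> (16.599,-21.636) [heading=333, draw]
LT 15: heading 333 -> 348
Final: pos=(16.599,-21.636), heading=348, 4 segment(s) drawn
Waypoints (5 total):
(10, -2)
(12.996, -1.843)
(18.988, -1.529)
(10.362, -18.458)
(16.599, -21.636)

Answer: (10, -2)
(12.996, -1.843)
(18.988, -1.529)
(10.362, -18.458)
(16.599, -21.636)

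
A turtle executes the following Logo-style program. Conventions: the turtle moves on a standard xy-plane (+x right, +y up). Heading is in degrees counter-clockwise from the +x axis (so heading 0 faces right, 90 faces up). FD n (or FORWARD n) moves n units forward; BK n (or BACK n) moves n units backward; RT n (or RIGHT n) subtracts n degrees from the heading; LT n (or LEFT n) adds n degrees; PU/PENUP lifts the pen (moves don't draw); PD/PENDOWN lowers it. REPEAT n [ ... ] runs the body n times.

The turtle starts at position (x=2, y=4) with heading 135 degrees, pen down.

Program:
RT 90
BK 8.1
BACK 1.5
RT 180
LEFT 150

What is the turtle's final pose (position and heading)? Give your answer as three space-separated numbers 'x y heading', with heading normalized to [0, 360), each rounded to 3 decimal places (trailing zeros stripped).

Answer: -4.788 -2.788 15

Derivation:
Executing turtle program step by step:
Start: pos=(2,4), heading=135, pen down
RT 90: heading 135 -> 45
BK 8.1: (2,4) -> (-3.728,-1.728) [heading=45, draw]
BK 1.5: (-3.728,-1.728) -> (-4.788,-2.788) [heading=45, draw]
RT 180: heading 45 -> 225
LT 150: heading 225 -> 15
Final: pos=(-4.788,-2.788), heading=15, 2 segment(s) drawn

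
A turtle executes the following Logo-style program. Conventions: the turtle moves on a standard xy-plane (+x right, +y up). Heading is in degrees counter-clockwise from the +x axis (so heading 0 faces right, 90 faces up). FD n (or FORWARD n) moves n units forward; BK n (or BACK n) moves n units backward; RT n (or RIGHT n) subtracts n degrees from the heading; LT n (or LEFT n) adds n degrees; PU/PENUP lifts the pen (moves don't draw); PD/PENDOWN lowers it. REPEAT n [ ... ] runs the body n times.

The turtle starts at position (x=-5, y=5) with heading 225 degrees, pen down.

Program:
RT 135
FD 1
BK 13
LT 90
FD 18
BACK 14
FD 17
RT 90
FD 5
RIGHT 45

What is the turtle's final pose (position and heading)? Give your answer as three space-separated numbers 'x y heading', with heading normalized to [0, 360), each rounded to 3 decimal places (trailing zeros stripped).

Executing turtle program step by step:
Start: pos=(-5,5), heading=225, pen down
RT 135: heading 225 -> 90
FD 1: (-5,5) -> (-5,6) [heading=90, draw]
BK 13: (-5,6) -> (-5,-7) [heading=90, draw]
LT 90: heading 90 -> 180
FD 18: (-5,-7) -> (-23,-7) [heading=180, draw]
BK 14: (-23,-7) -> (-9,-7) [heading=180, draw]
FD 17: (-9,-7) -> (-26,-7) [heading=180, draw]
RT 90: heading 180 -> 90
FD 5: (-26,-7) -> (-26,-2) [heading=90, draw]
RT 45: heading 90 -> 45
Final: pos=(-26,-2), heading=45, 6 segment(s) drawn

Answer: -26 -2 45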